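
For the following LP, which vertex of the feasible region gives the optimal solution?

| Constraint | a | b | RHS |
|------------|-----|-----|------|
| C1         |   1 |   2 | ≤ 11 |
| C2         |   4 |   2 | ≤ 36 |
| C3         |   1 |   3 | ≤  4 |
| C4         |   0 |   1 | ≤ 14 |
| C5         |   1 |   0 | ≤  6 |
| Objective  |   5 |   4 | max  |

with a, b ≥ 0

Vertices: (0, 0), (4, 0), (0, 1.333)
Evaluating z = 5a + 4b at each vertex:
  (0, 0): z = 0
  (4, 0): z = 20
  (0, 1.333): z = 5.333

The largest value is z = 20, attained at (4, 0).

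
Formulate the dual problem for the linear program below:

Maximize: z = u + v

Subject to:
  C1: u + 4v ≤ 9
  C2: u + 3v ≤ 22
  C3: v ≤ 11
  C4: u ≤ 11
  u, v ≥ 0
Minimize: z = 9y1 + 22y2 + 11y3 + 11y4

Subject to:
  C1: -y1 - y2 - y4 ≤ -1
  C2: -4y1 - 3y2 - y3 ≤ -1
  y1, y2, y3, y4 ≥ 0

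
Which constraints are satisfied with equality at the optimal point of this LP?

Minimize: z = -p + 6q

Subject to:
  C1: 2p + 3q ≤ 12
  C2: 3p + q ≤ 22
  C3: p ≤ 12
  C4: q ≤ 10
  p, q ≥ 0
Optimal: p = 6, q = 0
Slack at optimum:
  C1: slack = 0 (binding)
  C2: slack = 4
  C3: slack = 6
  C4: slack = 10
  p ≥ 0: p = 6
  q ≥ 0: q = 0 (binding)
Binding constraints: C1, q ≥ 0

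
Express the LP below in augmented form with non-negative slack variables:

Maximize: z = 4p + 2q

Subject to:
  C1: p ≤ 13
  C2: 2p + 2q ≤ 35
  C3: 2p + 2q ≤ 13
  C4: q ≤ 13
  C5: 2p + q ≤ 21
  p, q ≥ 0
max z = 4p + 2q

s.t.
  p + s1 = 13
  2p + 2q + s2 = 35
  2p + 2q + s3 = 13
  q + s4 = 13
  2p + q + s5 = 21
  p, q, s1, s2, s3, s4, s5 ≥ 0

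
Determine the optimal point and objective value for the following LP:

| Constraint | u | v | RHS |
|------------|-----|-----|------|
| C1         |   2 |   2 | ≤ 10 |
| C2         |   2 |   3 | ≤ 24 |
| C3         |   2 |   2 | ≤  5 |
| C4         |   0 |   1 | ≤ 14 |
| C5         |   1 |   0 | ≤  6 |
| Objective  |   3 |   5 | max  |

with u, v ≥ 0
Each vertex is the intersection of two constraint boundaries that also satisfies all remaining constraints:
  u = 0 and v = 0 → (0, 0)
  2u + 2v = 5 and v = 0 → (2.5, 0)
  2u + 2v = 5 and u = 0 → (0, 2.5)

Evaluating z = 3u + 5v at each vertex:
  (0, 0): z = 0
  (2.5, 0): z = 7.5
  (0, 2.5): z = 12.5

The maximum is at (0, 2.5) with z = 12.5.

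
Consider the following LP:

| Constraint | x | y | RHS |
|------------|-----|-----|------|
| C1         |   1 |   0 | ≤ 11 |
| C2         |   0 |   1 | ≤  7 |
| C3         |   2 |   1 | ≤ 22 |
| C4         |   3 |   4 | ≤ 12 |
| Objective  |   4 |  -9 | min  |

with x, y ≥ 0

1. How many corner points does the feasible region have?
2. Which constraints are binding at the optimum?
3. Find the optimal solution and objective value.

1. 3
2. C4, x ≥ 0
3. x = 0, y = 3, z = -27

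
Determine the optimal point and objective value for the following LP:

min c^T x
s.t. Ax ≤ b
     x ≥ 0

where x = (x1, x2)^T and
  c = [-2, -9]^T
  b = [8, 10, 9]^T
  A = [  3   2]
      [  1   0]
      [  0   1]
x1 = 0, x2 = 4, z = -36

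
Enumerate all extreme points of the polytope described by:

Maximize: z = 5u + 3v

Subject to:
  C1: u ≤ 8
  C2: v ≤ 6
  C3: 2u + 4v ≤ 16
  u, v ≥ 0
Each vertex is the intersection of two constraint boundaries that also satisfies all remaining constraints:
  u = 0 and v = 0 → (0, 0)
  u = 8 and 2u + 4v = 16 → (8, 0)
  2u + 4v = 16 and u = 0 → (0, 4)

Vertices: (0, 0), (8, 0), (0, 4)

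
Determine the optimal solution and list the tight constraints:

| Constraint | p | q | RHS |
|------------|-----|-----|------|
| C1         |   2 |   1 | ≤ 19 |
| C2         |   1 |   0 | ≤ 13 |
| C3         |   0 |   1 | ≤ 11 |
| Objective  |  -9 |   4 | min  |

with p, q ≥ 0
Optimal: p = 9.5, q = 0
Slack at optimum:
  C1: slack = 0 (binding)
  C2: slack = 3.5
  C3: slack = 11
  p ≥ 0: p = 9.5
  q ≥ 0: q = 0 (binding)
Binding constraints: C1, q ≥ 0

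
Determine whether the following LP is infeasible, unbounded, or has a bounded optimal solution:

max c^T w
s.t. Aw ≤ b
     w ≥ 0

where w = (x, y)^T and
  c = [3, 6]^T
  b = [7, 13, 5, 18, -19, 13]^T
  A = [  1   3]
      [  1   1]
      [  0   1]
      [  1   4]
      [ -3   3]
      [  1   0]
The point (7, 0) satisfies every constraint, so the LP is feasible; the constraints give x ≤ 13 and y ≤ 5, which with x, y ≥ 0 keep the feasible region inside a bounded box. A feasible, bounded LP attains a finite optimum at a vertex.

Evaluating z = 3x + 6y at each vertex:
  (6.333, 0): z = 19
  (7, 0): z = 21
  (6.5, 0.1667): z = 20.5

The LP has an optimal solution: (7, 0) with z = 21.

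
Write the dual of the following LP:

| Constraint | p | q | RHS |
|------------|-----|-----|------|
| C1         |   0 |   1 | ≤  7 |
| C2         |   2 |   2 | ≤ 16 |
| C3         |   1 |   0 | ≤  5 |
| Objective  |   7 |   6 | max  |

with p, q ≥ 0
Minimize: z = 7y1 + 16y2 + 5y3

Subject to:
  C1: -2y2 - y3 ≤ -7
  C2: -y1 - 2y2 ≤ -6
  y1, y2, y3 ≥ 0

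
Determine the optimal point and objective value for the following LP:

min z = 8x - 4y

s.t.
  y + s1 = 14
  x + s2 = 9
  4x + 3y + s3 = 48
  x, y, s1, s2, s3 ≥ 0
x = 0, y = 14, z = -56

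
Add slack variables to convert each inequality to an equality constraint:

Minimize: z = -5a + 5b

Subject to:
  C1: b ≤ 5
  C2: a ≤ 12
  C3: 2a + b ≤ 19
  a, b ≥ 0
min z = -5a + 5b

s.t.
  b + s1 = 5
  a + s2 = 12
  2a + b + s3 = 19
  a, b, s1, s2, s3 ≥ 0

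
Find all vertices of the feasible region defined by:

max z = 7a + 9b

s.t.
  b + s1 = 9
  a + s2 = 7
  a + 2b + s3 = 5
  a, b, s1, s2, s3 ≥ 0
Each vertex is the intersection of two constraint boundaries that also satisfies all remaining constraints:
  a = 0 and b = 0 → (0, 0)
  a + 2b = 5 and b = 0 → (5, 0)
  a + 2b = 5 and a = 0 → (0, 2.5)

Vertices: (0, 0), (5, 0), (0, 2.5)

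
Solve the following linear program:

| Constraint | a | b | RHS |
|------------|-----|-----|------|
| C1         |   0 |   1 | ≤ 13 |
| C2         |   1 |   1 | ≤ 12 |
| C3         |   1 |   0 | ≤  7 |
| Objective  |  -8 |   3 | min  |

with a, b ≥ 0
Each vertex is the intersection of two constraint boundaries that also satisfies all remaining constraints:
  a = 0 and b = 0 → (0, 0)
  a = 7 and b = 0 → (7, 0)
  a + b = 12 and a = 7 → (7, 5)
  a + b = 12 and a = 0 → (0, 12)

Evaluating z = -8a + 3b at each vertex:
  (0, 0): z = 0
  (7, 0): z = -56
  (7, 5): z = -41
  (0, 12): z = 36

The minimum is at (7, 0) with z = -56.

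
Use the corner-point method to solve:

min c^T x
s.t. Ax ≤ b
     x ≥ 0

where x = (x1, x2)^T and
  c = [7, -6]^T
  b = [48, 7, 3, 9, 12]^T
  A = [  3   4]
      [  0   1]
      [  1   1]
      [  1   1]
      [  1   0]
Each vertex is the intersection of two constraint boundaries that also satisfies all remaining constraints:
  x1 = 0 and x2 = 0 → (0, 0)
  x1 + x2 = 3 and x2 = 0 → (3, 0)
  x1 + x2 = 3 and x1 = 0 → (0, 3)

Evaluating z = 7x1 - 6x2 at each vertex:
  (0, 0): z = 0
  (3, 0): z = 21
  (0, 3): z = -18

The minimum is at (0, 3) with z = -18.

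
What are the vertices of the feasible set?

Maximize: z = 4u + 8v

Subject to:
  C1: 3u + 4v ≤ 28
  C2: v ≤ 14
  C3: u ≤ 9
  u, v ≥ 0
Each vertex is the intersection of two constraint boundaries that also satisfies all remaining constraints:
  u = 0 and v = 0 → (0, 0)
  u = 9 and v = 0 → (9, 0)
  3u + 4v = 28 and u = 9 → (9, 0.25)
  3u + 4v = 28 and u = 0 → (0, 7)

Vertices: (0, 0), (9, 0), (9, 0.25), (0, 7)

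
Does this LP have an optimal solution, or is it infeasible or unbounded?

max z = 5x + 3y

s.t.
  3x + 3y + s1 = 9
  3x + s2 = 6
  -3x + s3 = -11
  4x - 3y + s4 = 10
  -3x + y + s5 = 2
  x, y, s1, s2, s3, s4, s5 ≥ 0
The row 3x + s2 = 6 with s2 ≥ 0 requires 3x ≤ 6, while the row -3x + s3 = -11 with s3 ≥ 0 is equivalent to 3x ≥ 11. Together they would need 11 ≤ 3x ≤ 6, which is impossible since 11 > 6. No point satisfies all constraints.

Infeasible: no point satisfies all constraints simultaneously.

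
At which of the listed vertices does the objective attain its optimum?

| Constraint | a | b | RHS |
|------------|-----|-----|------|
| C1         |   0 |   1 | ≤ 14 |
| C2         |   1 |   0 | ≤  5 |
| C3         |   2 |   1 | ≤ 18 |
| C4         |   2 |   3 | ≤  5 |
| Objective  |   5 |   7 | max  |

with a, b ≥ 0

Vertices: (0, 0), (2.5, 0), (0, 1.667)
Evaluating z = 5a + 7b at each vertex:
  (0, 0): z = 0
  (2.5, 0): z = 12.5
  (0, 1.667): z = 11.67

The largest value is z = 12.5, attained at (2.5, 0).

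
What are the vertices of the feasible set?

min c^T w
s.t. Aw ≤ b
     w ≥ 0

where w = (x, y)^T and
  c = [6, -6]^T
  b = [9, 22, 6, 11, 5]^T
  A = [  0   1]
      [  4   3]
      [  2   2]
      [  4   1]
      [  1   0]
Each vertex is the intersection of two constraint boundaries that also satisfies all remaining constraints:
  x = 0 and y = 0 → (0, 0)
  4x + y = 11 and y = 0 → (2.75, 0)
  2x + 2y = 6 and 4x + y = 11 → (2.667, 0.3333)
  2x + 2y = 6 and x = 0 → (0, 3)

Vertices: (0, 0), (2.75, 0), (2.667, 0.3333), (0, 3)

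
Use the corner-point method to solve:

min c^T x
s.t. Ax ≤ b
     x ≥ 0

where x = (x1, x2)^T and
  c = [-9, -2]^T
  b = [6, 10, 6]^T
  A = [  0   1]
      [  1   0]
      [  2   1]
Each vertex is the intersection of two constraint boundaries that also satisfies all remaining constraints:
  x1 = 0 and x2 = 0 → (0, 0)
  2x1 + x2 = 6 and x2 = 0 → (3, 0)
  x2 = 6 and 2x1 + x2 = 6 → (0, 6)

Evaluating z = -9x1 - 2x2 at each vertex:
  (0, 0): z = 0
  (3, 0): z = -27
  (0, 6): z = -12

The minimum is at (3, 0) with z = -27.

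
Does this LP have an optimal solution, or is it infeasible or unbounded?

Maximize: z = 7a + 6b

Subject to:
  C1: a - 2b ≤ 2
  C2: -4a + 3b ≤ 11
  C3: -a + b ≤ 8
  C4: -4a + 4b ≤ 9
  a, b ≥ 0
Feasible point: (0, 0) satisfies every constraint, so the LP is feasible.
Direction d = (1, 1): for each constraint row a, a·d ≤ 0 —
  (1)(1) + (-2)(1) = -1 ≤ 0
  (-4)(1) + (3)(1) = -1 ≤ 0
  (-1)(1) + (1)(1) = 0 ≤ 0
  (-4)(1) + (4)(1) = 0 ≤ 0
and d ≥ 0, so (0, 0) + t·d stays feasible for every t ≥ 0. Along this ray z = 7a + 6b changes by 13 per unit t, so z → +∞.

Unbounded — the objective can increase without bound over the feasible region.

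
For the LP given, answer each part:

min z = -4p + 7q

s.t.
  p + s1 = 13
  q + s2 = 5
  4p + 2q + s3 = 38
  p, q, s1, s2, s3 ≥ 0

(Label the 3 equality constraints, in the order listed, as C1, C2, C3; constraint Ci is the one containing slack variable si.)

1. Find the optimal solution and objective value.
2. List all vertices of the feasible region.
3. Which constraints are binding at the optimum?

1. p = 9.5, q = 0, z = -38
2. (0, 0), (9.5, 0), (7, 5), (0, 5)
3. C3, q ≥ 0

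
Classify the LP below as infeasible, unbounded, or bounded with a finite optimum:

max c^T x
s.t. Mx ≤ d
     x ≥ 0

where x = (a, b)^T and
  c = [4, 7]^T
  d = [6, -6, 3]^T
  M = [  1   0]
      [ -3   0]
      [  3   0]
One constraint requires 3a ≤ 3, while the constraint -3a ≤ -6 is equivalent to 3a ≥ 6. Together they would need 6 ≤ 3a ≤ 3, which is impossible since 6 > 3. No point satisfies all constraints.

Infeasible — the constraint set is empty.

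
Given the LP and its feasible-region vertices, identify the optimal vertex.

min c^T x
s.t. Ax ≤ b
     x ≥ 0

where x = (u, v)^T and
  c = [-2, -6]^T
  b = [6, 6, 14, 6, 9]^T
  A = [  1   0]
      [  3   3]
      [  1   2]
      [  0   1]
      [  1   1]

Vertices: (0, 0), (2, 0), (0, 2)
(0, 2) with z = -12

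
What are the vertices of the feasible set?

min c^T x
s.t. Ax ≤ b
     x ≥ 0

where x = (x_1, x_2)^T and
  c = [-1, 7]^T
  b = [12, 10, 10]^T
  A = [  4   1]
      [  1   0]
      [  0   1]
Each vertex is the intersection of two constraint boundaries that also satisfies all remaining constraints:
  x_1 = 0 and x_2 = 0 → (0, 0)
  4x_1 + x_2 = 12 and x_2 = 0 → (3, 0)
  4x_1 + x_2 = 12 and x_2 = 10 → (0.5, 10)
  x_2 = 10 and x_1 = 0 → (0, 10)

Vertices: (0, 0), (3, 0), (0.5, 10), (0, 10)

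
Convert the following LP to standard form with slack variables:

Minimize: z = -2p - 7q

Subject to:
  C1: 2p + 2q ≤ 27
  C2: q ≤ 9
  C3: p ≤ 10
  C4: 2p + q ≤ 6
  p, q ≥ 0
min z = -2p - 7q

s.t.
  2p + 2q + s1 = 27
  q + s2 = 9
  p + s3 = 10
  2p + q + s4 = 6
  p, q, s1, s2, s3, s4 ≥ 0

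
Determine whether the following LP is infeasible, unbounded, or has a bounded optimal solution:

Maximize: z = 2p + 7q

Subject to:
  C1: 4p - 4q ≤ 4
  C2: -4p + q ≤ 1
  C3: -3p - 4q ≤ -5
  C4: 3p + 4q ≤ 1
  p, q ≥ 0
C4 requires 3p + 4q ≤ 1, while C3 (-3p - 4q ≤ -5) is equivalent to 3p + 4q ≥ 5. Together they would need 5 ≤ 3p + 4q ≤ 1, which is impossible since 5 > 1. No point satisfies all constraints.

Infeasible — the constraint set is empty.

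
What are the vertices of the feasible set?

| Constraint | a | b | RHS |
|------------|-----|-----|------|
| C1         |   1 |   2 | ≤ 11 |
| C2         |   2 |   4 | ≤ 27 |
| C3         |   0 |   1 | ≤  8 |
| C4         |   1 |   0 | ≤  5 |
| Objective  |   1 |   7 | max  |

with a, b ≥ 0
Each vertex is the intersection of two constraint boundaries that also satisfies all remaining constraints:
  a = 0 and b = 0 → (0, 0)
  a = 5 and b = 0 → (5, 0)
  a + 2b = 11 and a = 5 → (5, 3)
  a + 2b = 11 and a = 0 → (0, 5.5)

Vertices: (0, 0), (5, 0), (5, 3), (0, 5.5)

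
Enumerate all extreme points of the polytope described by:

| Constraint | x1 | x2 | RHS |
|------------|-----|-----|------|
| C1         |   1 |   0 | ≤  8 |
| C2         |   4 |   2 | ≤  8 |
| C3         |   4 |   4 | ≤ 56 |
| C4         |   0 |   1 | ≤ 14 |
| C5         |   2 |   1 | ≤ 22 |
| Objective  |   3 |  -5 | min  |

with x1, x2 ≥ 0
Each vertex is the intersection of two constraint boundaries that also satisfies all remaining constraints:
  x1 = 0 and x2 = 0 → (0, 0)
  4x1 + 2x2 = 8 and x2 = 0 → (2, 0)
  4x1 + 2x2 = 8 and x1 = 0 → (0, 4)

Vertices: (0, 0), (2, 0), (0, 4)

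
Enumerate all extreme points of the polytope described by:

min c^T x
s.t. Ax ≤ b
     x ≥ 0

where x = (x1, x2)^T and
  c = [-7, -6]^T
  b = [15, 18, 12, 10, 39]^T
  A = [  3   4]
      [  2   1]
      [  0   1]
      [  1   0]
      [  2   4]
Each vertex is the intersection of two constraint boundaries that also satisfies all remaining constraints:
  x1 = 0 and x2 = 0 → (0, 0)
  3x1 + 4x2 = 15 and x2 = 0 → (5, 0)
  3x1 + 4x2 = 15 and x1 = 0 → (0, 3.75)

Vertices: (0, 0), (5, 0), (0, 3.75)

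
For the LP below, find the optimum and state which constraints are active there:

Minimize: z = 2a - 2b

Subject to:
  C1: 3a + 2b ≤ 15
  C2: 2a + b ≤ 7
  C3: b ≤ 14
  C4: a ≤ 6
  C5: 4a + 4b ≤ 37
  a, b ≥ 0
Optimal: a = 0, b = 7
Slack at optimum:
  C1: slack = 1
  C2: slack = 0 (binding)
  C3: slack = 7
  C4: slack = 6
  C5: slack = 9
  a ≥ 0: a = 0 (binding)
  b ≥ 0: b = 7
Binding constraints: C2, a ≥ 0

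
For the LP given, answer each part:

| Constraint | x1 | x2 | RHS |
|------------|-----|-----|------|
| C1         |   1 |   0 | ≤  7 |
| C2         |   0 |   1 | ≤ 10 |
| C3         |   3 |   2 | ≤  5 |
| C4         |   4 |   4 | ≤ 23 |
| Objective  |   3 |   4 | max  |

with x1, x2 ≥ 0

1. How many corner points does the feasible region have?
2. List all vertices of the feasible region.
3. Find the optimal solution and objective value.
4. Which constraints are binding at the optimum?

1. 3
2. (0, 0), (1.667, 0), (0, 2.5)
3. x1 = 0, x2 = 2.5, z = 10
4. C3, x1 ≥ 0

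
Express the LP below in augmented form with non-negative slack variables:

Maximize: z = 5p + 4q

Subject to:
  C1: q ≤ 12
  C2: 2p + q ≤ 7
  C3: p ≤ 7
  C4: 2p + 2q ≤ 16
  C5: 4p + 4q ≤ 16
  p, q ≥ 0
max z = 5p + 4q

s.t.
  q + s1 = 12
  2p + q + s2 = 7
  p + s3 = 7
  2p + 2q + s4 = 16
  4p + 4q + s5 = 16
  p, q, s1, s2, s3, s4, s5 ≥ 0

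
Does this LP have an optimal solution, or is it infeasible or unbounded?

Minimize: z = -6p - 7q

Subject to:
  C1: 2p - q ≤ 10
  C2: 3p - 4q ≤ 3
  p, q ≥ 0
Feasible point: (0, 0) satisfies every constraint, so the LP is feasible.
Direction d = (0, 1): for each constraint row a, a·d ≤ 0 —
  (2)(0) + (-1)(1) = -1 ≤ 0
  (3)(0) + (-4)(1) = -4 ≤ 0
and d ≥ 0, so (0, 0) + t·d stays feasible for every t ≥ 0. Along this ray z = -6p - 7q changes by -7 per unit t, so z → −∞.

Unbounded — the objective can decrease without bound over the feasible region.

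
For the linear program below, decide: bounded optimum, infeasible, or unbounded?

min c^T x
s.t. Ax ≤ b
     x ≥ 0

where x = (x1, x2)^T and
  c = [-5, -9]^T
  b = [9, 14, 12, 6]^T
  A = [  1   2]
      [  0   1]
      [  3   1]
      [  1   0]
The point (3, 3) satisfies every constraint, so the LP is feasible; the constraints give x1 ≤ 6 and x2 ≤ 14, which with x1, x2 ≥ 0 keep the feasible region inside a bounded box. A feasible, bounded LP attains a finite optimum at a vertex.

Evaluating z = -5x1 - 9x2 at each vertex:
  (0, 0): z = 0
  (4, 0): z = -20
  (3, 3): z = -42
  (0, 4.5): z = -40.5

Bounded optimum: z* = -42 at (3, 3).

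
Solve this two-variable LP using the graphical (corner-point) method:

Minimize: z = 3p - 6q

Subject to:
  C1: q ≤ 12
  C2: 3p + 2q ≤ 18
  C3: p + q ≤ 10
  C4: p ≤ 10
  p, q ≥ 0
p = 0, q = 9, z = -54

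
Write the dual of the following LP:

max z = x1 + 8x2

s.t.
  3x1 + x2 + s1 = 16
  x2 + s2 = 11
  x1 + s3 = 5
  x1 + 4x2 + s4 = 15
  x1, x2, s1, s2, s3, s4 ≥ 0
Minimize: z = 16y1 + 11y2 + 5y3 + 15y4

Subject to:
  C1: -3y1 - y3 - y4 ≤ -1
  C2: -y1 - y2 - 4y4 ≤ -8
  y1, y2, y3, y4 ≥ 0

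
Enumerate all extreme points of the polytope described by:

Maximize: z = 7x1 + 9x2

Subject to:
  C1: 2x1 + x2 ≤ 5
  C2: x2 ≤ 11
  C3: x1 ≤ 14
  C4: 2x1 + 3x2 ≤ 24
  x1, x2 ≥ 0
Each vertex is the intersection of two constraint boundaries that also satisfies all remaining constraints:
  x1 = 0 and x2 = 0 → (0, 0)
  2x1 + x2 = 5 and x2 = 0 → (2.5, 0)
  2x1 + x2 = 5 and x1 = 0 → (0, 5)

Vertices: (0, 0), (2.5, 0), (0, 5)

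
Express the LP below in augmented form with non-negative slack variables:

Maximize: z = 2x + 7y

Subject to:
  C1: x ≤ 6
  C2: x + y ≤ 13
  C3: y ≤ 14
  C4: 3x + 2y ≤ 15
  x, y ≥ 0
max z = 2x + 7y

s.t.
  x + s1 = 6
  x + y + s2 = 13
  y + s3 = 14
  3x + 2y + s4 = 15
  x, y, s1, s2, s3, s4 ≥ 0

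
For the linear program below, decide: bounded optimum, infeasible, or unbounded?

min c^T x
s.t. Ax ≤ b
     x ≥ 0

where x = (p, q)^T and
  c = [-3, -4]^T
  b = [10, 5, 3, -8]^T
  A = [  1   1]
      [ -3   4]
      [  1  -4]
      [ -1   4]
One constraint requires p - 4q ≤ 3, while the constraint -p + 4q ≤ -8 is equivalent to p - 4q ≥ 8. Together they would need 8 ≤ p - 4q ≤ 3, which is impossible since 8 > 3. No point satisfies all constraints.

The feasible region is empty; the LP is infeasible.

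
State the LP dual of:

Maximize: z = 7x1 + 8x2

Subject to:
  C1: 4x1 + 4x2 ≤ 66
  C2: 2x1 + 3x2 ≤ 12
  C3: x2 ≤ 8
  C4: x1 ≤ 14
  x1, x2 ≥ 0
Minimize: z = 66y1 + 12y2 + 8y3 + 14y4

Subject to:
  C1: -4y1 - 2y2 - y4 ≤ -7
  C2: -4y1 - 3y2 - y3 ≤ -8
  y1, y2, y3, y4 ≥ 0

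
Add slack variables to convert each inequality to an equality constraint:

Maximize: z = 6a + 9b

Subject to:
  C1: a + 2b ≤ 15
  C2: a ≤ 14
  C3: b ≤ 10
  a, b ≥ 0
max z = 6a + 9b

s.t.
  a + 2b + s1 = 15
  a + s2 = 14
  b + s3 = 10
  a, b, s1, s2, s3 ≥ 0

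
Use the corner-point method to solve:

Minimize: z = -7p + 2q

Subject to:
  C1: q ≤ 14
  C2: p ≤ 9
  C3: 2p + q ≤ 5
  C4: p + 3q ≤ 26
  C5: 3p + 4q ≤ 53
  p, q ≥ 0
Each vertex is the intersection of two constraint boundaries that also satisfies all remaining constraints:
  p = 0 and q = 0 → (0, 0)
  2p + q = 5 and q = 0 → (2.5, 0)
  2p + q = 5 and p = 0 → (0, 5)

Evaluating z = -7p + 2q at each vertex:
  (0, 0): z = 0
  (2.5, 0): z = -17.5
  (0, 5): z = 10

The minimum is at (2.5, 0) with z = -17.5.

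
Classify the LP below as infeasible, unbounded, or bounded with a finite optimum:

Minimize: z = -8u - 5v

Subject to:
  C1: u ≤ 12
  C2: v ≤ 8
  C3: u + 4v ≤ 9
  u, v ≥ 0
The point (9, 0) satisfies every constraint, so the LP is feasible; the constraints give u ≤ 12 and v ≤ 8, which with u, v ≥ 0 keep the feasible region inside a bounded box. A feasible, bounded LP attains a finite optimum at a vertex.

The LP has an optimal solution: (9, 0) with z = -72.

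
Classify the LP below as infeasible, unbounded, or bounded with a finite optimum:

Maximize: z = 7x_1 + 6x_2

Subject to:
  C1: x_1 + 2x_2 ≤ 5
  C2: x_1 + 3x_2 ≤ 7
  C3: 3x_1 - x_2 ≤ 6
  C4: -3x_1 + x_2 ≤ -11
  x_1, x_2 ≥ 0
C3 requires 3x_1 - x_2 ≤ 6, while C4 (-3x_1 + x_2 ≤ -11) is equivalent to 3x_1 - x_2 ≥ 11. Together they would need 11 ≤ 3x_1 - x_2 ≤ 6, which is impossible since 11 > 6. No point satisfies all constraints.

Infeasible — the constraint set is empty.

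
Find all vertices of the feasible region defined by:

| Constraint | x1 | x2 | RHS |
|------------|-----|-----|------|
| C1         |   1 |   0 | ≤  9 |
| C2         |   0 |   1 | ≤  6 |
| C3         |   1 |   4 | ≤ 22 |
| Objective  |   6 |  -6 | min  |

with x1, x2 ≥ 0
Each vertex is the intersection of two constraint boundaries that also satisfies all remaining constraints:
  x1 = 0 and x2 = 0 → (0, 0)
  x1 = 9 and x2 = 0 → (9, 0)
  x1 = 9 and x1 + 4x2 = 22 → (9, 3.25)
  x1 + 4x2 = 22 and x1 = 0 → (0, 5.5)

Vertices: (0, 0), (9, 0), (9, 3.25), (0, 5.5)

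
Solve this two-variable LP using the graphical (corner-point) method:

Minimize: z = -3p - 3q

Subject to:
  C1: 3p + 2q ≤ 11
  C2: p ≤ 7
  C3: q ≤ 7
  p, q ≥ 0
p = 0, q = 5.5, z = -16.5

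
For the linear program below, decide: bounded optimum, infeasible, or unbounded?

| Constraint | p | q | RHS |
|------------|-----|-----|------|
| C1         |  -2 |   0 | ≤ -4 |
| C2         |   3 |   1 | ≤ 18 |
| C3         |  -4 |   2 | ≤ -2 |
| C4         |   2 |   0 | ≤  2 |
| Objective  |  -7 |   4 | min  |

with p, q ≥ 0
C4 requires 2p ≤ 2, while C1 (-2p ≤ -4) is equivalent to 2p ≥ 4. Together they would need 4 ≤ 2p ≤ 2, which is impossible since 4 > 2. No point satisfies all constraints.

The feasible region is empty; the LP is infeasible.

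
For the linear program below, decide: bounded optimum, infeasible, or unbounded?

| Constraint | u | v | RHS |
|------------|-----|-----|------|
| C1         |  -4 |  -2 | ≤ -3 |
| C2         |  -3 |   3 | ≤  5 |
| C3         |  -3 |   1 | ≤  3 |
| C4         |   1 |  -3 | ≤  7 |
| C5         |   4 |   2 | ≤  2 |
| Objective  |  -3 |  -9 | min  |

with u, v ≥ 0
C5 requires 4u + 2v ≤ 2, while C1 (-4u - 2v ≤ -3) is equivalent to 4u + 2v ≥ 3. Together they would need 3 ≤ 4u + 2v ≤ 2, which is impossible since 3 > 2. No point satisfies all constraints.

Infeasible: no point satisfies all constraints simultaneously.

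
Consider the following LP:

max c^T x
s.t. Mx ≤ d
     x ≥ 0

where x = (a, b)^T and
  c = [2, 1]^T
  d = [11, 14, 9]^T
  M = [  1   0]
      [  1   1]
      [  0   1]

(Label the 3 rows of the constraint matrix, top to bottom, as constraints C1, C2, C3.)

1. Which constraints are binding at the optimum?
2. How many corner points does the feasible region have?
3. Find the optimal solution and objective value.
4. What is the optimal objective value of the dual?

1. C1, C2
2. 5
3. a = 11, b = 3, z = 25
4. 25 (by strong duality, equal to the primal optimum)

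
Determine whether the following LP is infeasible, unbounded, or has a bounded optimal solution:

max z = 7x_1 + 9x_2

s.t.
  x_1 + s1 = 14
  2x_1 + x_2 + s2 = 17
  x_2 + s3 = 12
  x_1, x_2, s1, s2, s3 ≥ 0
The point (2.5, 12) satisfies every constraint, so the LP is feasible; the constraints give x_1 ≤ 14 and x_2 ≤ 12, which with x_1, x_2 ≥ 0 keep the feasible region inside a bounded box. A feasible, bounded LP attains a finite optimum at a vertex.

Evaluating z = 7x_1 + 9x_2 at each vertex:
  (0, 0): z = 0
  (8.5, 0): z = 59.5
  (2.5, 12): z = 125.5
  (0, 12): z = 108

Feasible with finite optimum z* = 125.5 at (2.5, 12).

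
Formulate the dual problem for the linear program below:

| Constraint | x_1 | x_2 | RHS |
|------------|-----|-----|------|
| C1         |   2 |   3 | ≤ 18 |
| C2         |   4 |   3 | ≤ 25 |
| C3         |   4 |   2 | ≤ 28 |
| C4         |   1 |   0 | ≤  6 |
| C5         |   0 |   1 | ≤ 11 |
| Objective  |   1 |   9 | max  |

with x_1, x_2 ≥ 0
Minimize: z = 18y1 + 25y2 + 28y3 + 6y4 + 11y5

Subject to:
  C1: -2y1 - 4y2 - 4y3 - y4 ≤ -1
  C2: -3y1 - 3y2 - 2y3 - y5 ≤ -9
  y1, y2, y3, y4, y5 ≥ 0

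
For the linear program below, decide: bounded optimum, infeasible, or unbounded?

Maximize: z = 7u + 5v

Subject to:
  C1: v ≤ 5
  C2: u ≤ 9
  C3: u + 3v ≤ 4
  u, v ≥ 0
The point (4, 0) satisfies every constraint, so the LP is feasible; the constraints give u ≤ 9 and v ≤ 5, which with u, v ≥ 0 keep the feasible region inside a bounded box. A feasible, bounded LP attains a finite optimum at a vertex.

Evaluating z = 7u + 5v at each vertex:
  (0, 0): z = 0
  (4, 0): z = 28
  (0, 1.333): z = 6.667

Bounded optimum: z* = 28 at (4, 0).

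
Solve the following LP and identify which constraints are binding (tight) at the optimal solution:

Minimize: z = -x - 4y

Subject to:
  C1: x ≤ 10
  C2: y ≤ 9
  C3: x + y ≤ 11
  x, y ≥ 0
Optimal: x = 2, y = 9
Binding: C2, C3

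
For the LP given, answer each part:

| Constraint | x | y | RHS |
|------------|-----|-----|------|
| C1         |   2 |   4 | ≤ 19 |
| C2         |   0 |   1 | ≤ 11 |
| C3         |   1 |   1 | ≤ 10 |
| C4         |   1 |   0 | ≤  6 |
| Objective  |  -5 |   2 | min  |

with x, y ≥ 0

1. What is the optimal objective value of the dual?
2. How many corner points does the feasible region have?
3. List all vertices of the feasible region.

1. -30 (by strong duality, equal to the primal optimum)
2. 4
3. (0, 0), (6, 0), (6, 1.75), (0, 4.75)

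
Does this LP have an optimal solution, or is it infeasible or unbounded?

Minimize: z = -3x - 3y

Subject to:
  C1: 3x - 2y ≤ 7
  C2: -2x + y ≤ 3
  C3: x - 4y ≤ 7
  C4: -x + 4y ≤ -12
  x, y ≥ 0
C3 requires x - 4y ≤ 7, while C4 (-x + 4y ≤ -12) is equivalent to x - 4y ≥ 12. Together they would need 12 ≤ x - 4y ≤ 7, which is impossible since 12 > 7. No point satisfies all constraints.

The feasible region is empty; the LP is infeasible.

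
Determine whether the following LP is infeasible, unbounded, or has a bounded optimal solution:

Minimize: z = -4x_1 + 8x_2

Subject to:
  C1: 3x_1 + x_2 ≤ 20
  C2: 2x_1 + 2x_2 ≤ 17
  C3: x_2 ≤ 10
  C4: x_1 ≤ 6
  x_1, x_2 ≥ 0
The point (6, 0) satisfies every constraint, so the LP is feasible; the constraints give x_1 ≤ 6 and x_2 ≤ 10, which with x_1, x_2 ≥ 0 keep the feasible region inside a bounded box. A feasible, bounded LP attains a finite optimum at a vertex.

Evaluating z = -4x_1 + 8x_2 at each vertex:
  (0, 0): z = 0
  (6, 0): z = -24
  (6, 2): z = -8
  (5.75, 2.75): z = -1
  (0, 8.5): z = 68

The LP has an optimal solution: (6, 0) with z = -24.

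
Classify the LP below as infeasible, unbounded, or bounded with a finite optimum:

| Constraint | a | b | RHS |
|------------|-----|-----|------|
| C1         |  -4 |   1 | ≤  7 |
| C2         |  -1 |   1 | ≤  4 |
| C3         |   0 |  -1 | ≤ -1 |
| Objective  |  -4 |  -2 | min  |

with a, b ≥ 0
Feasible point: (0, 1) satisfies every constraint, so the LP is feasible.
Direction d = (1, 0): for each constraint row a, a·d ≤ 0 —
  (-4)(1) + (1)(0) = -4 ≤ 0
  (-1)(1) + (1)(0) = -1 ≤ 0
  (0)(1) + (-1)(0) = 0 ≤ 0
and d ≥ 0, so (0, 1) + t·d stays feasible for every t ≥ 0. Along this ray z = -4a - 2b changes by -4 per unit t, so z → −∞.

The LP is unbounded; z can be made arbitrarily small.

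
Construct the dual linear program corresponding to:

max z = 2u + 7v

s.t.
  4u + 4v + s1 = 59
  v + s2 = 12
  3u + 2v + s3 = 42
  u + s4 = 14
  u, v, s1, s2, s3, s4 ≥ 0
Minimize: z = 59y1 + 12y2 + 42y3 + 14y4

Subject to:
  C1: -4y1 - 3y3 - y4 ≤ -2
  C2: -4y1 - y2 - 2y3 ≤ -7
  y1, y2, y3, y4 ≥ 0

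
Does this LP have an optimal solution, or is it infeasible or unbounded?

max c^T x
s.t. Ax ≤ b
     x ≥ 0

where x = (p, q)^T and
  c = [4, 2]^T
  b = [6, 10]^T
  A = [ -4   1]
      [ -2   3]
Feasible point: (0, 0) satisfies every constraint, so the LP is feasible.
Direction d = (1, 0): for each constraint row a, a·d ≤ 0 —
  (-4)(1) + (1)(0) = -4 ≤ 0
  (-2)(1) + (3)(0) = -2 ≤ 0
and d ≥ 0, so (0, 0) + t·d stays feasible for every t ≥ 0. Along this ray z = 4p + 2q changes by 4 per unit t, so z → +∞.

Unbounded: there is a feasible ray along which z → +∞.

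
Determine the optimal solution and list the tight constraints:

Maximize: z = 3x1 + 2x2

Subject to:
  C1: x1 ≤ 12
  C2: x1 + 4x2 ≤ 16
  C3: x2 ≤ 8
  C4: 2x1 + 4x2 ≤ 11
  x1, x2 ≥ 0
Optimal: x1 = 5.5, x2 = 0
Slack at optimum:
  C1: slack = 6.5
  C2: slack = 10.5
  C3: slack = 8
  C4: slack = 0 (binding)
  x1 ≥ 0: x1 = 5.5
  x2 ≥ 0: x2 = 0 (binding)
Binding constraints: C4, x2 ≥ 0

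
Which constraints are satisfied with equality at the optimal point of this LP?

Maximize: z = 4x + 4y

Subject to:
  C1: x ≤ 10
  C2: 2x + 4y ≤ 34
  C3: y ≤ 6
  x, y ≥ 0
Optimal: x = 10, y = 3.5
Slack at optimum:
  C1: slack = 0 (binding)
  C2: slack = 0 (binding)
  C3: slack = 2.5
  x ≥ 0: x = 10
  y ≥ 0: y = 3.5
Binding constraints: C1, C2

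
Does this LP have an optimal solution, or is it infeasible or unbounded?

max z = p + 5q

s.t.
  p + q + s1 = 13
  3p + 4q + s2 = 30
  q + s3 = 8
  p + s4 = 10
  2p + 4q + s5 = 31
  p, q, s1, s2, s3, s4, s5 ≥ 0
The point (0, 7.5) satisfies every constraint, so the LP is feasible; the constraints give p ≤ 10 and q ≤ 8, which with p, q ≥ 0 keep the feasible region inside a bounded box. A feasible, bounded LP attains a finite optimum at a vertex.

Evaluating z = p + 5q at each vertex:
  (0, 0): z = 0
  (10, 0): z = 10
  (0, 7.5): z = 37.5

The LP has an optimal solution: (0, 7.5) with z = 37.5.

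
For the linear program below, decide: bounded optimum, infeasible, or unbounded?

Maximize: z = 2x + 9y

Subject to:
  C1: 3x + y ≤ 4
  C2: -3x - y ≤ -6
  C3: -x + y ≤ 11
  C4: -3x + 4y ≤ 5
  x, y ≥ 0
C1 requires 3x + y ≤ 4, while C2 (-3x - y ≤ -6) is equivalent to 3x + y ≥ 6. Together they would need 6 ≤ 3x + y ≤ 4, which is impossible since 6 > 4. No point satisfies all constraints.

Infeasible — the constraint set is empty.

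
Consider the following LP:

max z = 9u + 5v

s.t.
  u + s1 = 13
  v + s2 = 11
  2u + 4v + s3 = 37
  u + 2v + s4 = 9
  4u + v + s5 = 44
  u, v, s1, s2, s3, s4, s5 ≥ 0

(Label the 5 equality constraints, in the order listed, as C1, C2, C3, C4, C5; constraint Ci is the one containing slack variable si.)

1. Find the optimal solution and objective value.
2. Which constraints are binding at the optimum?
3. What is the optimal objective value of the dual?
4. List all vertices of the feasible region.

1. u = 9, v = 0, z = 81
2. C4, v ≥ 0
3. 81 (by strong duality, equal to the primal optimum)
4. (0, 0), (9, 0), (0, 4.5)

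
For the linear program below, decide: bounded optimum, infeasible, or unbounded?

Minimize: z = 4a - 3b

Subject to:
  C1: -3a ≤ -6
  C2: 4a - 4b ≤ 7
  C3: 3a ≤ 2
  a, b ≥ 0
C3 requires 3a ≤ 2, while C1 (-3a ≤ -6) is equivalent to 3a ≥ 6. Together they would need 6 ≤ 3a ≤ 2, which is impossible since 6 > 2. No point satisfies all constraints.

Infeasible — the constraint set is empty.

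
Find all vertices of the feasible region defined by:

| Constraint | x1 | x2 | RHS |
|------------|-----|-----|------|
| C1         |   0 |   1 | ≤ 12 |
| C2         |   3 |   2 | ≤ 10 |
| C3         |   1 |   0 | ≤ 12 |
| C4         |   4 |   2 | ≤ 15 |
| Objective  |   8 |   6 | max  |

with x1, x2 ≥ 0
Each vertex is the intersection of two constraint boundaries that also satisfies all remaining constraints:
  x1 = 0 and x2 = 0 → (0, 0)
  3x1 + 2x2 = 10 and x2 = 0 → (3.333, 0)
  3x1 + 2x2 = 10 and x1 = 0 → (0, 5)

Vertices: (0, 0), (3.333, 0), (0, 5)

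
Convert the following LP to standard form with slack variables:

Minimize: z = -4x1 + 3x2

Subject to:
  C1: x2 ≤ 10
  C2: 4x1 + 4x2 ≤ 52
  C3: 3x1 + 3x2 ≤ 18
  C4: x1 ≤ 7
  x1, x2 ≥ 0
min z = -4x1 + 3x2

s.t.
  x2 + s1 = 10
  4x1 + 4x2 + s2 = 52
  3x1 + 3x2 + s3 = 18
  x1 + s4 = 7
  x1, x2, s1, s2, s3, s4 ≥ 0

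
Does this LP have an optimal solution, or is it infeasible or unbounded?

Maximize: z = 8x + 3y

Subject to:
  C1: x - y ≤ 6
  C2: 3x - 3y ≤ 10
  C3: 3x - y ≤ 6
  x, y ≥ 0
Feasible point: (0, 0) satisfies every constraint, so the LP is feasible.
Direction d = (0, 1): for each constraint row a, a·d ≤ 0 —
  (1)(0) + (-1)(1) = -1 ≤ 0
  (3)(0) + (-3)(1) = -3 ≤ 0
  (3)(0) + (-1)(1) = -1 ≤ 0
and d ≥ 0, so (0, 0) + t·d stays feasible for every t ≥ 0. Along this ray z = 8x + 3y changes by 3 per unit t, so z → +∞.

Unbounded: there is a feasible ray along which z → +∞.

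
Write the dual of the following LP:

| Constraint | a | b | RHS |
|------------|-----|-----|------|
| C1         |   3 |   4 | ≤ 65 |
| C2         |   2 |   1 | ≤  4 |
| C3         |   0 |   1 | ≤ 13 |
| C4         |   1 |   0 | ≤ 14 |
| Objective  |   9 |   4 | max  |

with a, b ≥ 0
Minimize: z = 65y1 + 4y2 + 13y3 + 14y4

Subject to:
  C1: -3y1 - 2y2 - y4 ≤ -9
  C2: -4y1 - y2 - y3 ≤ -4
  y1, y2, y3, y4 ≥ 0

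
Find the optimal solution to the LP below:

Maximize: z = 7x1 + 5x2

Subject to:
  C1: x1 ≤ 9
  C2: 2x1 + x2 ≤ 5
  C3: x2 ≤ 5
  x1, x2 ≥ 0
Each vertex is the intersection of two constraint boundaries that also satisfies all remaining constraints:
  x1 = 0 and x2 = 0 → (0, 0)
  2x1 + x2 = 5 and x2 = 0 → (2.5, 0)
  2x1 + x2 = 5 and x2 = 5 → (0, 5)

Evaluating z = 7x1 + 5x2 at each vertex:
  (0, 0): z = 0
  (2.5, 0): z = 17.5
  (0, 5): z = 25

The maximum is at (0, 5) with z = 25.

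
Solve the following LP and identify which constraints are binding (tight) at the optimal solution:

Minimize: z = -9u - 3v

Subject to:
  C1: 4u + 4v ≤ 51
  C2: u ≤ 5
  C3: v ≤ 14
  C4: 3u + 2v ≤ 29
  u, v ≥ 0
Optimal: u = 5, v = 7
Slack at optimum:
  C1: slack = 3
  C2: slack = 0 (binding)
  C3: slack = 7
  C4: slack = 0 (binding)
  u ≥ 0: u = 5
  v ≥ 0: v = 7
Binding constraints: C2, C4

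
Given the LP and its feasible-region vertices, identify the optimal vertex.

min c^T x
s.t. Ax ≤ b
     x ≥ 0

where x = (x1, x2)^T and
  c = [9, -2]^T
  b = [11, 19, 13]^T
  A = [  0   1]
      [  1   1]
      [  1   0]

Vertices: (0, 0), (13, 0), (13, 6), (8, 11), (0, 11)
Evaluating z = 9x1 - 2x2 at each vertex:
  (0, 0): z = 0
  (13, 0): z = 117
  (13, 6): z = 105
  (8, 11): z = 50
  (0, 11): z = -22

The smallest value is z = -22, attained at (0, 11).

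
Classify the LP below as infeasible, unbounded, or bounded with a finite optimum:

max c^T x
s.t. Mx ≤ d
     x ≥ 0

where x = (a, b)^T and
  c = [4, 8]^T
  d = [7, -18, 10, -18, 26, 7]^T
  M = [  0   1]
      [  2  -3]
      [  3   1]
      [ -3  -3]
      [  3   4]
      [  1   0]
The point (0, 6.5) satisfies every constraint, so the LP is feasible; the constraints give a ≤ 7 and b ≤ 7, which with a, b ≥ 0 keep the feasible region inside a bounded box. A feasible, bounded LP attains a finite optimum at a vertex.

Evaluating z = 4a + 8b at each vertex:
  (0, 6): z = 48
  (0.3529, 6.235): z = 51.29
  (0, 6.5): z = 52

The LP has an optimal solution: (0, 6.5) with z = 52.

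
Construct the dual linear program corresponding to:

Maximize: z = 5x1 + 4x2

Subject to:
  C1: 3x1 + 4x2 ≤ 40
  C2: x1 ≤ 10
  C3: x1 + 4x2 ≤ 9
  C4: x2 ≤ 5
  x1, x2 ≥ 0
Minimize: z = 40y1 + 10y2 + 9y3 + 5y4

Subject to:
  C1: -3y1 - y2 - y3 ≤ -5
  C2: -4y1 - 4y3 - y4 ≤ -4
  y1, y2, y3, y4 ≥ 0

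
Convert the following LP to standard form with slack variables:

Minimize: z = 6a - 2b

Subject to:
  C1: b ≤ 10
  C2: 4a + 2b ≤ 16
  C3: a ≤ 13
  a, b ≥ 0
min z = 6a - 2b

s.t.
  b + s1 = 10
  4a + 2b + s2 = 16
  a + s3 = 13
  a, b, s1, s2, s3 ≥ 0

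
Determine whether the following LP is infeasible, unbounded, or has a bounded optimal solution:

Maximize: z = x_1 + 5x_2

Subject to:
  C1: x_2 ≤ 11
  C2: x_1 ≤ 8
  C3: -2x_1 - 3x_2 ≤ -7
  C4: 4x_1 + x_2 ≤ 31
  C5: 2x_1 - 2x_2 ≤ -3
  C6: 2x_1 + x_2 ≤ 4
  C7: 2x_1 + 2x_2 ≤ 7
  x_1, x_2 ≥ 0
The point (0, 3.5) satisfies every constraint, so the LP is feasible; the constraints give x_1 ≤ 8 and x_2 ≤ 11, which with x_1, x_2 ≥ 0 keep the feasible region inside a bounded box. A feasible, bounded LP attains a finite optimum at a vertex.

The LP has an optimal solution: (0, 3.5) with z = 17.5.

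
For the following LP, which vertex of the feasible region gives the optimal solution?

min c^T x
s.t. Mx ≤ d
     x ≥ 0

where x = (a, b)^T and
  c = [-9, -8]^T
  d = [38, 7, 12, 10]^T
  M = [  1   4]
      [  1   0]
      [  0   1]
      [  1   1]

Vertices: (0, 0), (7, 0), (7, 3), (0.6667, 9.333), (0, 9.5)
Evaluating z = -9a - 8b at each vertex:
  (0, 0): z = 0
  (7, 0): z = -63
  (7, 3): z = -87
  (0.6667, 9.333): z = -80.67
  (0, 9.5): z = -76

The smallest value is z = -87, attained at (7, 3).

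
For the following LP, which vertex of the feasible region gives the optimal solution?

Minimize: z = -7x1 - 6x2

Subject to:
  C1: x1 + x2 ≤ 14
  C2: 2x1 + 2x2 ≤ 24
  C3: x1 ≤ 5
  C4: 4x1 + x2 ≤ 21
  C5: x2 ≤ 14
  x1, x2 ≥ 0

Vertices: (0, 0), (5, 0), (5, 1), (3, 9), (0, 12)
(3, 9) with z = -75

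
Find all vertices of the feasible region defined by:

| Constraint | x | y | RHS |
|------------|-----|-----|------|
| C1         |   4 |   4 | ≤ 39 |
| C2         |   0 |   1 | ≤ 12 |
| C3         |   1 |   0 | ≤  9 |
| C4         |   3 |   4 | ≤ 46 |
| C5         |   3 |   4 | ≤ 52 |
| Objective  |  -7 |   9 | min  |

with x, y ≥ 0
Each vertex is the intersection of two constraint boundaries that also satisfies all remaining constraints:
  x = 0 and y = 0 → (0, 0)
  x = 9 and y = 0 → (9, 0)
  4x + 4y = 39 and x = 9 → (9, 0.75)
  4x + 4y = 39 and x = 0 → (0, 9.75)

Vertices: (0, 0), (9, 0), (9, 0.75), (0, 9.75)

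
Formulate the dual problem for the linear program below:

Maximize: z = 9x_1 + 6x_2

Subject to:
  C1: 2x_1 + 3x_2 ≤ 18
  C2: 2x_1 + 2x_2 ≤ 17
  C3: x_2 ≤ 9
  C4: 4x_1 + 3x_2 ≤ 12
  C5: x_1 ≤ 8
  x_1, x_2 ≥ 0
Minimize: z = 18y1 + 17y2 + 9y3 + 12y4 + 8y5

Subject to:
  C1: -2y1 - 2y2 - 4y4 - y5 ≤ -9
  C2: -3y1 - 2y2 - y3 - 3y4 ≤ -6
  y1, y2, y3, y4, y5 ≥ 0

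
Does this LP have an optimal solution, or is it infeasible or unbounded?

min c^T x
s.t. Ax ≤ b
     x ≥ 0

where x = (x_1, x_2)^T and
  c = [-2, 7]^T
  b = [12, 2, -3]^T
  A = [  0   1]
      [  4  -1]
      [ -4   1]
One constraint requires 4x_1 - x_2 ≤ 2, while the constraint -4x_1 + x_2 ≤ -3 is equivalent to 4x_1 - x_2 ≥ 3. Together they would need 3 ≤ 4x_1 - x_2 ≤ 2, which is impossible since 3 > 2. No point satisfies all constraints.

Infeasible: no point satisfies all constraints simultaneously.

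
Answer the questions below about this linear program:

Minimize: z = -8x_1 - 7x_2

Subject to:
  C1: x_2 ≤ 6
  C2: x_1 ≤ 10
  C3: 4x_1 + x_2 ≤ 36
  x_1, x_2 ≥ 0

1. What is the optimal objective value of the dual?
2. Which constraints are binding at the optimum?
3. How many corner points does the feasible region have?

1. -102 (by strong duality, equal to the primal optimum)
2. C1, C3
3. 4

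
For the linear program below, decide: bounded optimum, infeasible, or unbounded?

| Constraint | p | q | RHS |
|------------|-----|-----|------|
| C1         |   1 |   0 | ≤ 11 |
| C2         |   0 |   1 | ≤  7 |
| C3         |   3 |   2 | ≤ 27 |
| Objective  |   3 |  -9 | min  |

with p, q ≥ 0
The point (0, 7) satisfies every constraint, so the LP is feasible; the constraints give p ≤ 11 and q ≤ 7, which with p, q ≥ 0 keep the feasible region inside a bounded box. A feasible, bounded LP attains a finite optimum at a vertex.

Bounded optimum: z* = -63 at (0, 7).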